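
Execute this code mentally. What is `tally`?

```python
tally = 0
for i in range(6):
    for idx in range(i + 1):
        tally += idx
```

Let's trace through this code step by step.

Initialize: tally = 0
Entering loop: for i in range(6):

After execution: tally = 35
35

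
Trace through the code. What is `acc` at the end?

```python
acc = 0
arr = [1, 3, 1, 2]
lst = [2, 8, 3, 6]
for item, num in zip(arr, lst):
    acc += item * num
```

Let's trace through this code step by step.

Initialize: acc = 0
Initialize: arr = [1, 3, 1, 2]
Initialize: lst = [2, 8, 3, 6]
Entering loop: for item, num in zip(arr, lst):

After execution: acc = 41
41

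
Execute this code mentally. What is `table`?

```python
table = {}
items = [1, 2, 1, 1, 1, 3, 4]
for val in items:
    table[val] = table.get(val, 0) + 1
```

Let's trace through this code step by step.

Initialize: table = {}
Initialize: items = [1, 2, 1, 1, 1, 3, 4]
Entering loop: for val in items:

After execution: table = {1: 4, 2: 1, 3: 1, 4: 1}
{1: 4, 2: 1, 3: 1, 4: 1}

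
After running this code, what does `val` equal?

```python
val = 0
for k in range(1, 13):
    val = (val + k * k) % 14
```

Let's trace through this code step by step.

Initialize: val = 0
Entering loop: for k in range(1, 13):

After execution: val = 6
6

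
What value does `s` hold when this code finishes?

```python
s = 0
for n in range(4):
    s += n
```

Let's trace through this code step by step.

Initialize: s = 0
Entering loop: for n in range(4):

After execution: s = 6
6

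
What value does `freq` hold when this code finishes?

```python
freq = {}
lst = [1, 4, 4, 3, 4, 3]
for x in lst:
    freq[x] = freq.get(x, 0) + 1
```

Let's trace through this code step by step.

Initialize: freq = {}
Initialize: lst = [1, 4, 4, 3, 4, 3]
Entering loop: for x in lst:

After execution: freq = {1: 1, 4: 3, 3: 2}
{1: 1, 4: 3, 3: 2}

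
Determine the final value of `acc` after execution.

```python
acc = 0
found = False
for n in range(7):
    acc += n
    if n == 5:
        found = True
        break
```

Let's trace through this code step by step.

Initialize: acc = 0
Initialize: found = False
Entering loop: for n in range(7):

After execution: acc = 15
15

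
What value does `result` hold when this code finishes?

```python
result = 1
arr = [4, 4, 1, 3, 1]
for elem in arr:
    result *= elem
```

Let's trace through this code step by step.

Initialize: result = 1
Initialize: arr = [4, 4, 1, 3, 1]
Entering loop: for elem in arr:

After execution: result = 48
48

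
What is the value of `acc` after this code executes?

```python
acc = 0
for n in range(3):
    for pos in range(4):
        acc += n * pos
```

Let's trace through this code step by step.

Initialize: acc = 0
Entering loop: for n in range(3):

After execution: acc = 18
18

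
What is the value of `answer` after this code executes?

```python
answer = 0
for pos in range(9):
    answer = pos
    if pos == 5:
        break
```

Let's trace through this code step by step.

Initialize: answer = 0
Entering loop: for pos in range(9):

After execution: answer = 5
5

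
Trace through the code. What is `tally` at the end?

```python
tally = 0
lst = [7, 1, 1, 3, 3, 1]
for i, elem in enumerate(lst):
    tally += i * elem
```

Let's trace through this code step by step.

Initialize: tally = 0
Initialize: lst = [7, 1, 1, 3, 3, 1]
Entering loop: for i, elem in enumerate(lst):

After execution: tally = 29
29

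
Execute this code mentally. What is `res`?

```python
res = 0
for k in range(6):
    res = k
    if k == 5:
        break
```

Let's trace through this code step by step.

Initialize: res = 0
Entering loop: for k in range(6):

After execution: res = 5
5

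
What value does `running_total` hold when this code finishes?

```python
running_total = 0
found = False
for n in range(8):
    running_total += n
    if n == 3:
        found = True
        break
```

Let's trace through this code step by step.

Initialize: running_total = 0
Initialize: found = False
Entering loop: for n in range(8):

After execution: running_total = 6
6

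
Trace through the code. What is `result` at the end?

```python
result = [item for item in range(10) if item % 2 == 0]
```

Let's trace through this code step by step.

Initialize: result = [item for item in range(10) if item % 2 == 0]

After execution: result = [0, 2, 4, 6, 8]
[0, 2, 4, 6, 8]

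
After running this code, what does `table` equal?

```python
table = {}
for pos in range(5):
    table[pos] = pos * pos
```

Let's trace through this code step by step.

Initialize: table = {}
Entering loop: for pos in range(5):

After execution: table = {0: 0, 1: 1, 2: 4, 3: 9, 4: 16}
{0: 0, 1: 1, 2: 4, 3: 9, 4: 16}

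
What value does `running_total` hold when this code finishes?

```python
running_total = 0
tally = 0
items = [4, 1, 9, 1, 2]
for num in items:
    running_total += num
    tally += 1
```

Let's trace through this code step by step.

Initialize: running_total = 0
Initialize: tally = 0
Initialize: items = [4, 1, 9, 1, 2]
Entering loop: for num in items:

After execution: running_total = 17
17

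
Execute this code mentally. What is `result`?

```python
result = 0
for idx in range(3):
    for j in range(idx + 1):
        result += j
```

Let's trace through this code step by step.

Initialize: result = 0
Entering loop: for idx in range(3):

After execution: result = 4
4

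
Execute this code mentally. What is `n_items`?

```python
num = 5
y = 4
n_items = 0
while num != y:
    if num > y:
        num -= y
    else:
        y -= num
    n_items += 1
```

Let's trace through this code step by step.

Initialize: num = 5
Initialize: y = 4
Initialize: n_items = 0
Entering loop: while num != y:

After execution: n_items = 4
4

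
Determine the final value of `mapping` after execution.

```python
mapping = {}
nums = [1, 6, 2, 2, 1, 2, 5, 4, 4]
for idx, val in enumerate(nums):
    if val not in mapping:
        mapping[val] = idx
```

Let's trace through this code step by step.

Initialize: mapping = {}
Initialize: nums = [1, 6, 2, 2, 1, 2, 5, 4, 4]
Entering loop: for idx, val in enumerate(nums):

After execution: mapping = {1: 0, 6: 1, 2: 2, 5: 6, 4: 7}
{1: 0, 6: 1, 2: 2, 5: 6, 4: 7}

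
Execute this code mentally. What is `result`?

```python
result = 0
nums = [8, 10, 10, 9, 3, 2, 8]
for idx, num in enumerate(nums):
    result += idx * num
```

Let's trace through this code step by step.

Initialize: result = 0
Initialize: nums = [8, 10, 10, 9, 3, 2, 8]
Entering loop: for idx, num in enumerate(nums):

After execution: result = 127
127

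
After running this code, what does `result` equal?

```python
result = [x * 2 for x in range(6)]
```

Let's trace through this code step by step.

Initialize: result = [x * 2 for x in range(6)]

After execution: result = [0, 2, 4, 6, 8, 10]
[0, 2, 4, 6, 8, 10]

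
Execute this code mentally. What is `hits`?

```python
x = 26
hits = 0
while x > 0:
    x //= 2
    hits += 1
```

Let's trace through this code step by step.

Initialize: x = 26
Initialize: hits = 0
Entering loop: while x > 0:

After execution: hits = 5
5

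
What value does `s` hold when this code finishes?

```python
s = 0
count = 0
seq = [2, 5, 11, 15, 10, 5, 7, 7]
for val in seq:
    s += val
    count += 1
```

Let's trace through this code step by step.

Initialize: s = 0
Initialize: count = 0
Initialize: seq = [2, 5, 11, 15, 10, 5, 7, 7]
Entering loop: for val in seq:

After execution: s = 62
62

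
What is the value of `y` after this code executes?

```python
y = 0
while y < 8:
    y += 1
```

Let's trace through this code step by step.

Initialize: y = 0
Entering loop: while y < 8:

After execution: y = 8
8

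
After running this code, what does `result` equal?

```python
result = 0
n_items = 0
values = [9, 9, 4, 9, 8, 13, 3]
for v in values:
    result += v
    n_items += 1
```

Let's trace through this code step by step.

Initialize: result = 0
Initialize: n_items = 0
Initialize: values = [9, 9, 4, 9, 8, 13, 3]
Entering loop: for v in values:

After execution: result = 55
55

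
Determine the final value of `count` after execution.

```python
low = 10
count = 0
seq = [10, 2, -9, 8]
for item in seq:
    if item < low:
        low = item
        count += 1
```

Let's trace through this code step by step.

Initialize: low = 10
Initialize: count = 0
Initialize: seq = [10, 2, -9, 8]
Entering loop: for item in seq:

After execution: count = 2
2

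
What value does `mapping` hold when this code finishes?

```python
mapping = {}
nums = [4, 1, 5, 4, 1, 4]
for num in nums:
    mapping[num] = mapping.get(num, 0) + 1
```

Let's trace through this code step by step.

Initialize: mapping = {}
Initialize: nums = [4, 1, 5, 4, 1, 4]
Entering loop: for num in nums:

After execution: mapping = {4: 3, 1: 2, 5: 1}
{4: 3, 1: 2, 5: 1}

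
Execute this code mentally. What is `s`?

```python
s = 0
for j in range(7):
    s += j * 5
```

Let's trace through this code step by step.

Initialize: s = 0
Entering loop: for j in range(7):

After execution: s = 105
105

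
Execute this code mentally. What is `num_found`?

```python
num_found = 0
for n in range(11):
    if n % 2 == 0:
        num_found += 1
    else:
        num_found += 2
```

Let's trace through this code step by step.

Initialize: num_found = 0
Entering loop: for n in range(11):

After execution: num_found = 16
16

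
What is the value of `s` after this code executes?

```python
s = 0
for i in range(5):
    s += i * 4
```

Let's trace through this code step by step.

Initialize: s = 0
Entering loop: for i in range(5):

After execution: s = 40
40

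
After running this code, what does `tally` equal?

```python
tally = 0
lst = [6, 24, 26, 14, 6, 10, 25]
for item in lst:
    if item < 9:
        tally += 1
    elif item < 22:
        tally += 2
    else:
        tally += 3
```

Let's trace through this code step by step.

Initialize: tally = 0
Initialize: lst = [6, 24, 26, 14, 6, 10, 25]
Entering loop: for item in lst:

After execution: tally = 15
15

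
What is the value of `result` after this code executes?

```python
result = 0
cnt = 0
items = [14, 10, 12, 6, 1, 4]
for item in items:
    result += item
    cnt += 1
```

Let's trace through this code step by step.

Initialize: result = 0
Initialize: cnt = 0
Initialize: items = [14, 10, 12, 6, 1, 4]
Entering loop: for item in items:

After execution: result = 47
47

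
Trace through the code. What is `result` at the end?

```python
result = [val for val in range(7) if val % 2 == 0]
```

Let's trace through this code step by step.

Initialize: result = [val for val in range(7) if val % 2 == 0]

After execution: result = [0, 2, 4, 6]
[0, 2, 4, 6]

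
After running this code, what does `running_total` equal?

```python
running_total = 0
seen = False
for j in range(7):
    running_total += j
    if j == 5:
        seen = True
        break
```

Let's trace through this code step by step.

Initialize: running_total = 0
Initialize: seen = False
Entering loop: for j in range(7):

After execution: running_total = 15
15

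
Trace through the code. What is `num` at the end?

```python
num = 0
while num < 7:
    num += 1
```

Let's trace through this code step by step.

Initialize: num = 0
Entering loop: while num < 7:

After execution: num = 7
7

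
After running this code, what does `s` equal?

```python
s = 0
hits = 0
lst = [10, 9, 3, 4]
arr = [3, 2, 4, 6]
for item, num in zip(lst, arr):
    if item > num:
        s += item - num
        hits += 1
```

Let's trace through this code step by step.

Initialize: s = 0
Initialize: hits = 0
Initialize: lst = [10, 9, 3, 4]
Initialize: arr = [3, 2, 4, 6]
Entering loop: for item, num in zip(lst, arr):

After execution: s = 14
14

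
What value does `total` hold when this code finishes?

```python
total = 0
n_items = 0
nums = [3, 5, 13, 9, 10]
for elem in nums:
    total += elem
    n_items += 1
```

Let's trace through this code step by step.

Initialize: total = 0
Initialize: n_items = 0
Initialize: nums = [3, 5, 13, 9, 10]
Entering loop: for elem in nums:

After execution: total = 40
40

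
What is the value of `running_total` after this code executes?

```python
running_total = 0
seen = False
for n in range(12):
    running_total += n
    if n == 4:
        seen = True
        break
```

Let's trace through this code step by step.

Initialize: running_total = 0
Initialize: seen = False
Entering loop: for n in range(12):

After execution: running_total = 10
10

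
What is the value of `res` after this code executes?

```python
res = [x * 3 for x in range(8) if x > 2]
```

Let's trace through this code step by step.

Initialize: res = [x * 3 for x in range(8) if x > 2]

After execution: res = [9, 12, 15, 18, 21]
[9, 12, 15, 18, 21]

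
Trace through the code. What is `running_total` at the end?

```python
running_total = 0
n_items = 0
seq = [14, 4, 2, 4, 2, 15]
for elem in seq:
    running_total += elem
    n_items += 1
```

Let's trace through this code step by step.

Initialize: running_total = 0
Initialize: n_items = 0
Initialize: seq = [14, 4, 2, 4, 2, 15]
Entering loop: for elem in seq:

After execution: running_total = 41
41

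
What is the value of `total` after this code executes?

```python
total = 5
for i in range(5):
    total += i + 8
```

Let's trace through this code step by step.

Initialize: total = 5
Entering loop: for i in range(5):

After execution: total = 55
55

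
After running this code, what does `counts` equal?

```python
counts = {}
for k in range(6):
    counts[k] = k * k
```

Let's trace through this code step by step.

Initialize: counts = {}
Entering loop: for k in range(6):

After execution: counts = {0: 0, 1: 1, 2: 4, 3: 9, 4: 16, 5: 25}
{0: 0, 1: 1, 2: 4, 3: 9, 4: 16, 5: 25}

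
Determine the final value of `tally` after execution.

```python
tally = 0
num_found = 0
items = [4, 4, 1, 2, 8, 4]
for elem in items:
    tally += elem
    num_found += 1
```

Let's trace through this code step by step.

Initialize: tally = 0
Initialize: num_found = 0
Initialize: items = [4, 4, 1, 2, 8, 4]
Entering loop: for elem in items:

After execution: tally = 23
23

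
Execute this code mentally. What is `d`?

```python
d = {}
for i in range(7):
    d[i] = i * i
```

Let's trace through this code step by step.

Initialize: d = {}
Entering loop: for i in range(7):

After execution: d = {0: 0, 1: 1, 2: 4, 3: 9, 4: 16, 5: 25, 6: 36}
{0: 0, 1: 1, 2: 4, 3: 9, 4: 16, 5: 25, 6: 36}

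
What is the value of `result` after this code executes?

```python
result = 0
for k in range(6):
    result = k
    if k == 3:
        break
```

Let's trace through this code step by step.

Initialize: result = 0
Entering loop: for k in range(6):

After execution: result = 3
3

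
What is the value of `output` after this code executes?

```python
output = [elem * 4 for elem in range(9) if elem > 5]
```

Let's trace through this code step by step.

Initialize: output = [elem * 4 for elem in range(9) if elem > 5]

After execution: output = [24, 28, 32]
[24, 28, 32]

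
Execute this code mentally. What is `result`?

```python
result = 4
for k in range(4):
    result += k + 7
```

Let's trace through this code step by step.

Initialize: result = 4
Entering loop: for k in range(4):

After execution: result = 38
38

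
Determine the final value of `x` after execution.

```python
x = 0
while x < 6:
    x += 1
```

Let's trace through this code step by step.

Initialize: x = 0
Entering loop: while x < 6:

After execution: x = 6
6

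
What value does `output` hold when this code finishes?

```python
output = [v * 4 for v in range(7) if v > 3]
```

Let's trace through this code step by step.

Initialize: output = [v * 4 for v in range(7) if v > 3]

After execution: output = [16, 20, 24]
[16, 20, 24]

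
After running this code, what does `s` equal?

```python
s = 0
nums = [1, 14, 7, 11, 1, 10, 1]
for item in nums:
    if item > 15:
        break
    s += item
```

Let's trace through this code step by step.

Initialize: s = 0
Initialize: nums = [1, 14, 7, 11, 1, 10, 1]
Entering loop: for item in nums:

After execution: s = 45
45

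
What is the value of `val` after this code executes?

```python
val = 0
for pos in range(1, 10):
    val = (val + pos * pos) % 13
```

Let's trace through this code step by step.

Initialize: val = 0
Entering loop: for pos in range(1, 10):

After execution: val = 12
12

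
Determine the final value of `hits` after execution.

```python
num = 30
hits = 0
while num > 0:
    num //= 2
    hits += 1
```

Let's trace through this code step by step.

Initialize: num = 30
Initialize: hits = 0
Entering loop: while num > 0:

After execution: hits = 5
5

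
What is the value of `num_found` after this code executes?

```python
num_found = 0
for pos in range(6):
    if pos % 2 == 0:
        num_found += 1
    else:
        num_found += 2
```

Let's trace through this code step by step.

Initialize: num_found = 0
Entering loop: for pos in range(6):

After execution: num_found = 9
9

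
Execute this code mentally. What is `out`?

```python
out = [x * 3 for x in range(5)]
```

Let's trace through this code step by step.

Initialize: out = [x * 3 for x in range(5)]

After execution: out = [0, 3, 6, 9, 12]
[0, 3, 6, 9, 12]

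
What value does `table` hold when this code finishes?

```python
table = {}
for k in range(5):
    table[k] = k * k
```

Let's trace through this code step by step.

Initialize: table = {}
Entering loop: for k in range(5):

After execution: table = {0: 0, 1: 1, 2: 4, 3: 9, 4: 16}
{0: 0, 1: 1, 2: 4, 3: 9, 4: 16}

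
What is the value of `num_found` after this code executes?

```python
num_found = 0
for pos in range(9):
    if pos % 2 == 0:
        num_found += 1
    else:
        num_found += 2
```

Let's trace through this code step by step.

Initialize: num_found = 0
Entering loop: for pos in range(9):

After execution: num_found = 13
13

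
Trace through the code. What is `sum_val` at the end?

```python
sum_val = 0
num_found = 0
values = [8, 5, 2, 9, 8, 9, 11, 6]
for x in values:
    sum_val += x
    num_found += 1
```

Let's trace through this code step by step.

Initialize: sum_val = 0
Initialize: num_found = 0
Initialize: values = [8, 5, 2, 9, 8, 9, 11, 6]
Entering loop: for x in values:

After execution: sum_val = 58
58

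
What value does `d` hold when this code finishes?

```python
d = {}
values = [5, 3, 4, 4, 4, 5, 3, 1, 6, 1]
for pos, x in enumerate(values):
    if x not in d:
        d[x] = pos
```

Let's trace through this code step by step.

Initialize: d = {}
Initialize: values = [5, 3, 4, 4, 4, 5, 3, 1, 6, 1]
Entering loop: for pos, x in enumerate(values):

After execution: d = {5: 0, 3: 1, 4: 2, 1: 7, 6: 8}
{5: 0, 3: 1, 4: 2, 1: 7, 6: 8}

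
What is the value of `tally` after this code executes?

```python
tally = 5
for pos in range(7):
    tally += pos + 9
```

Let's trace through this code step by step.

Initialize: tally = 5
Entering loop: for pos in range(7):

After execution: tally = 89
89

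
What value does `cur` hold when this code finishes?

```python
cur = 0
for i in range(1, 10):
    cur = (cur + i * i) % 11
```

Let's trace through this code step by step.

Initialize: cur = 0
Entering loop: for i in range(1, 10):

After execution: cur = 10
10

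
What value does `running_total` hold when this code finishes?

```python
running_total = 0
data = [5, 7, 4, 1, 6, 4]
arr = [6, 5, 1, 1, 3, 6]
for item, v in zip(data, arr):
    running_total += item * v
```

Let's trace through this code step by step.

Initialize: running_total = 0
Initialize: data = [5, 7, 4, 1, 6, 4]
Initialize: arr = [6, 5, 1, 1, 3, 6]
Entering loop: for item, v in zip(data, arr):

After execution: running_total = 112
112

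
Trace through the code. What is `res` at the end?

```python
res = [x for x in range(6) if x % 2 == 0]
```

Let's trace through this code step by step.

Initialize: res = [x for x in range(6) if x % 2 == 0]

After execution: res = [0, 2, 4]
[0, 2, 4]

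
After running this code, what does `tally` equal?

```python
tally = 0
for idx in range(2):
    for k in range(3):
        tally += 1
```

Let's trace through this code step by step.

Initialize: tally = 0
Entering loop: for idx in range(2):

After execution: tally = 6
6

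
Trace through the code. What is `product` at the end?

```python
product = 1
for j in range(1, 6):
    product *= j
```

Let's trace through this code step by step.

Initialize: product = 1
Entering loop: for j in range(1, 6):

After execution: product = 120
120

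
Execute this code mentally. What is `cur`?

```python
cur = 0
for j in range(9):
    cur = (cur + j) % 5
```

Let's trace through this code step by step.

Initialize: cur = 0
Entering loop: for j in range(9):

After execution: cur = 1
1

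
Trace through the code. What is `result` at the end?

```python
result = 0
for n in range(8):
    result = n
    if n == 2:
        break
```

Let's trace through this code step by step.

Initialize: result = 0
Entering loop: for n in range(8):

After execution: result = 2
2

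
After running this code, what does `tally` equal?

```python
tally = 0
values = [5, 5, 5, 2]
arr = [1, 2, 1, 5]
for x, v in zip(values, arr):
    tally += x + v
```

Let's trace through this code step by step.

Initialize: tally = 0
Initialize: values = [5, 5, 5, 2]
Initialize: arr = [1, 2, 1, 5]
Entering loop: for x, v in zip(values, arr):

After execution: tally = 26
26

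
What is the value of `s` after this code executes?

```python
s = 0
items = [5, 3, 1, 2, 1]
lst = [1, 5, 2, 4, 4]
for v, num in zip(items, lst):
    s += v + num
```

Let's trace through this code step by step.

Initialize: s = 0
Initialize: items = [5, 3, 1, 2, 1]
Initialize: lst = [1, 5, 2, 4, 4]
Entering loop: for v, num in zip(items, lst):

After execution: s = 28
28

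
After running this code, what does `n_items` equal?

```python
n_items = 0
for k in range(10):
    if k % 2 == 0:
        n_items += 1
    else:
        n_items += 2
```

Let's trace through this code step by step.

Initialize: n_items = 0
Entering loop: for k in range(10):

After execution: n_items = 15
15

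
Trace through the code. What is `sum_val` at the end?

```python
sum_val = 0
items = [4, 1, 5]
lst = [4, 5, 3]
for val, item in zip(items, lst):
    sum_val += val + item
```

Let's trace through this code step by step.

Initialize: sum_val = 0
Initialize: items = [4, 1, 5]
Initialize: lst = [4, 5, 3]
Entering loop: for val, item in zip(items, lst):

After execution: sum_val = 22
22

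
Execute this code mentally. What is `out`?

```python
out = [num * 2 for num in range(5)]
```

Let's trace through this code step by step.

Initialize: out = [num * 2 for num in range(5)]

After execution: out = [0, 2, 4, 6, 8]
[0, 2, 4, 6, 8]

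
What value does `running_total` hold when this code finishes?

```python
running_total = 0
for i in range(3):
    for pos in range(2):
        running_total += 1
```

Let's trace through this code step by step.

Initialize: running_total = 0
Entering loop: for i in range(3):

After execution: running_total = 6
6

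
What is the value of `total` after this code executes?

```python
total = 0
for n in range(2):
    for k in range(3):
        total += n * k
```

Let's trace through this code step by step.

Initialize: total = 0
Entering loop: for n in range(2):

After execution: total = 3
3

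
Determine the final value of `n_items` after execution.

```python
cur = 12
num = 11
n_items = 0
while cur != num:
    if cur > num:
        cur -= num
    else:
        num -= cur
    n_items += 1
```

Let's trace through this code step by step.

Initialize: cur = 12
Initialize: num = 11
Initialize: n_items = 0
Entering loop: while cur != num:

After execution: n_items = 11
11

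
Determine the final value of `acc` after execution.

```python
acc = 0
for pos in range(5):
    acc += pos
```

Let's trace through this code step by step.

Initialize: acc = 0
Entering loop: for pos in range(5):

After execution: acc = 10
10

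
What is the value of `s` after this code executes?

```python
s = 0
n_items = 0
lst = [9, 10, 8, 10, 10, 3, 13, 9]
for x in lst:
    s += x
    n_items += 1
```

Let's trace through this code step by step.

Initialize: s = 0
Initialize: n_items = 0
Initialize: lst = [9, 10, 8, 10, 10, 3, 13, 9]
Entering loop: for x in lst:

After execution: s = 72
72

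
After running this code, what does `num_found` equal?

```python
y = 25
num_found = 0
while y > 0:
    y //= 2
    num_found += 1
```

Let's trace through this code step by step.

Initialize: y = 25
Initialize: num_found = 0
Entering loop: while y > 0:

After execution: num_found = 5
5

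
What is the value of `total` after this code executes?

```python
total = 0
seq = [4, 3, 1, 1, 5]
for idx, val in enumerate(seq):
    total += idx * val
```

Let's trace through this code step by step.

Initialize: total = 0
Initialize: seq = [4, 3, 1, 1, 5]
Entering loop: for idx, val in enumerate(seq):

After execution: total = 28
28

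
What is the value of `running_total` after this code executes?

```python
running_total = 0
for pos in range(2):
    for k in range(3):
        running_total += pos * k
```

Let's trace through this code step by step.

Initialize: running_total = 0
Entering loop: for pos in range(2):

After execution: running_total = 3
3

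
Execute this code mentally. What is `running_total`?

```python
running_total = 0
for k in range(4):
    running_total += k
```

Let's trace through this code step by step.

Initialize: running_total = 0
Entering loop: for k in range(4):

After execution: running_total = 6
6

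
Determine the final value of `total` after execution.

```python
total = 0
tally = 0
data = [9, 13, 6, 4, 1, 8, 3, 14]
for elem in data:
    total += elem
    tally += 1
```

Let's trace through this code step by step.

Initialize: total = 0
Initialize: tally = 0
Initialize: data = [9, 13, 6, 4, 1, 8, 3, 14]
Entering loop: for elem in data:

After execution: total = 58
58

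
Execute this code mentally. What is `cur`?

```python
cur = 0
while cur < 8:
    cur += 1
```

Let's trace through this code step by step.

Initialize: cur = 0
Entering loop: while cur < 8:

After execution: cur = 8
8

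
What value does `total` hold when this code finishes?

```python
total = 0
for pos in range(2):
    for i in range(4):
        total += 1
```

Let's trace through this code step by step.

Initialize: total = 0
Entering loop: for pos in range(2):

After execution: total = 8
8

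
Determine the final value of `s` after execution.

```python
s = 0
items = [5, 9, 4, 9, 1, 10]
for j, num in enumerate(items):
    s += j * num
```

Let's trace through this code step by step.

Initialize: s = 0
Initialize: items = [5, 9, 4, 9, 1, 10]
Entering loop: for j, num in enumerate(items):

After execution: s = 98
98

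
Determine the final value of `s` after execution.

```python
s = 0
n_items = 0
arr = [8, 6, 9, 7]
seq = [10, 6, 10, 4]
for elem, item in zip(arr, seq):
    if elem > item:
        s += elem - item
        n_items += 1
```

Let's trace through this code step by step.

Initialize: s = 0
Initialize: n_items = 0
Initialize: arr = [8, 6, 9, 7]
Initialize: seq = [10, 6, 10, 4]
Entering loop: for elem, item in zip(arr, seq):

After execution: s = 3
3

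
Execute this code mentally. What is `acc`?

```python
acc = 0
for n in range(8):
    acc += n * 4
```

Let's trace through this code step by step.

Initialize: acc = 0
Entering loop: for n in range(8):

After execution: acc = 112
112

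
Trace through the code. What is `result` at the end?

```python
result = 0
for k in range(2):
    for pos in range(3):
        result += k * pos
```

Let's trace through this code step by step.

Initialize: result = 0
Entering loop: for k in range(2):

After execution: result = 3
3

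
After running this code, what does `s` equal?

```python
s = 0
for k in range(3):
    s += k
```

Let's trace through this code step by step.

Initialize: s = 0
Entering loop: for k in range(3):

After execution: s = 3
3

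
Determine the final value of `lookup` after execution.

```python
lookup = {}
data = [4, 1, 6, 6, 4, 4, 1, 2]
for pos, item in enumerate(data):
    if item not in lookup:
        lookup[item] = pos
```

Let's trace through this code step by step.

Initialize: lookup = {}
Initialize: data = [4, 1, 6, 6, 4, 4, 1, 2]
Entering loop: for pos, item in enumerate(data):

After execution: lookup = {4: 0, 1: 1, 6: 2, 2: 7}
{4: 0, 1: 1, 6: 2, 2: 7}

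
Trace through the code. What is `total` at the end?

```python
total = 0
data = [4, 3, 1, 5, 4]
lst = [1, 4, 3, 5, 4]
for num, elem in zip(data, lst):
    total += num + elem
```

Let's trace through this code step by step.

Initialize: total = 0
Initialize: data = [4, 3, 1, 5, 4]
Initialize: lst = [1, 4, 3, 5, 4]
Entering loop: for num, elem in zip(data, lst):

After execution: total = 34
34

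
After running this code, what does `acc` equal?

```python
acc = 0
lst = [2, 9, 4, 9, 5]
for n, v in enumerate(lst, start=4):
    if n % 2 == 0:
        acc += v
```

Let's trace through this code step by step.

Initialize: acc = 0
Initialize: lst = [2, 9, 4, 9, 5]
Entering loop: for n, v in enumerate(lst, start=4):

After execution: acc = 11
11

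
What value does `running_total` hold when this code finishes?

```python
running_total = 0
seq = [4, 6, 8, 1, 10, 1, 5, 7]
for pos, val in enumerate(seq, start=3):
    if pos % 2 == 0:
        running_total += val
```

Let's trace through this code step by step.

Initialize: running_total = 0
Initialize: seq = [4, 6, 8, 1, 10, 1, 5, 7]
Entering loop: for pos, val in enumerate(seq, start=3):

After execution: running_total = 15
15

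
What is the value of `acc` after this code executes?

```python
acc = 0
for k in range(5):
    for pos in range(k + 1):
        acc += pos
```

Let's trace through this code step by step.

Initialize: acc = 0
Entering loop: for k in range(5):

After execution: acc = 20
20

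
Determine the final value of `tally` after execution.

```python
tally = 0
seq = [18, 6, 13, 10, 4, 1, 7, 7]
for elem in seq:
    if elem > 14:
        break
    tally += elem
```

Let's trace through this code step by step.

Initialize: tally = 0
Initialize: seq = [18, 6, 13, 10, 4, 1, 7, 7]
Entering loop: for elem in seq:

After execution: tally = 0
0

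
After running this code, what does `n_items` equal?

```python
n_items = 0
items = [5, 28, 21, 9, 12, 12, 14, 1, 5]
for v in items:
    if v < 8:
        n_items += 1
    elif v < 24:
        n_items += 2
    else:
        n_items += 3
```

Let's trace through this code step by step.

Initialize: n_items = 0
Initialize: items = [5, 28, 21, 9, 12, 12, 14, 1, 5]
Entering loop: for v in items:

After execution: n_items = 16
16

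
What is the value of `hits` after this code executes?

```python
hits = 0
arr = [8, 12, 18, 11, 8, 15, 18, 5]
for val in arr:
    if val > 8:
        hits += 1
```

Let's trace through this code step by step.

Initialize: hits = 0
Initialize: arr = [8, 12, 18, 11, 8, 15, 18, 5]
Entering loop: for val in arr:

After execution: hits = 5
5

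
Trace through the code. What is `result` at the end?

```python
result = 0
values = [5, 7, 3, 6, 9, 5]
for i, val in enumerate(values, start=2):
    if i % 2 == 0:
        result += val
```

Let's trace through this code step by step.

Initialize: result = 0
Initialize: values = [5, 7, 3, 6, 9, 5]
Entering loop: for i, val in enumerate(values, start=2):

After execution: result = 17
17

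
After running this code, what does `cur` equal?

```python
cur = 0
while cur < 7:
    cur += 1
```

Let's trace through this code step by step.

Initialize: cur = 0
Entering loop: while cur < 7:

After execution: cur = 7
7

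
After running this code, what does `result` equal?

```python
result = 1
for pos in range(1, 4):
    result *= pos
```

Let's trace through this code step by step.

Initialize: result = 1
Entering loop: for pos in range(1, 4):

After execution: result = 6
6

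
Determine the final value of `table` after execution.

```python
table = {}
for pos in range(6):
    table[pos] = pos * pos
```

Let's trace through this code step by step.

Initialize: table = {}
Entering loop: for pos in range(6):

After execution: table = {0: 0, 1: 1, 2: 4, 3: 9, 4: 16, 5: 25}
{0: 0, 1: 1, 2: 4, 3: 9, 4: 16, 5: 25}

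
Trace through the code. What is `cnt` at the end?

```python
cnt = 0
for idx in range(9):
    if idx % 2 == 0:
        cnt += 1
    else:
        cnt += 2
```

Let's trace through this code step by step.

Initialize: cnt = 0
Entering loop: for idx in range(9):

After execution: cnt = 13
13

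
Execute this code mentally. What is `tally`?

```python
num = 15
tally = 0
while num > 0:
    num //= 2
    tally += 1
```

Let's trace through this code step by step.

Initialize: num = 15
Initialize: tally = 0
Entering loop: while num > 0:

After execution: tally = 4
4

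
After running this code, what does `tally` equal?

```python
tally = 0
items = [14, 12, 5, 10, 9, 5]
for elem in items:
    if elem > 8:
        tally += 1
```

Let's trace through this code step by step.

Initialize: tally = 0
Initialize: items = [14, 12, 5, 10, 9, 5]
Entering loop: for elem in items:

After execution: tally = 4
4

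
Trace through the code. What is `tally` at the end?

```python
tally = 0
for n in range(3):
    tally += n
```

Let's trace through this code step by step.

Initialize: tally = 0
Entering loop: for n in range(3):

After execution: tally = 3
3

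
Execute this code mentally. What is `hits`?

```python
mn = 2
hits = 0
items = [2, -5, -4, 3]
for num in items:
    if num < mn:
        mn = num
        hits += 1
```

Let's trace through this code step by step.

Initialize: mn = 2
Initialize: hits = 0
Initialize: items = [2, -5, -4, 3]
Entering loop: for num in items:

After execution: hits = 1
1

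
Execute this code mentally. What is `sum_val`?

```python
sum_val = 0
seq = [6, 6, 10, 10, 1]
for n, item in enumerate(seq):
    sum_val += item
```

Let's trace through this code step by step.

Initialize: sum_val = 0
Initialize: seq = [6, 6, 10, 10, 1]
Entering loop: for n, item in enumerate(seq):

After execution: sum_val = 33
33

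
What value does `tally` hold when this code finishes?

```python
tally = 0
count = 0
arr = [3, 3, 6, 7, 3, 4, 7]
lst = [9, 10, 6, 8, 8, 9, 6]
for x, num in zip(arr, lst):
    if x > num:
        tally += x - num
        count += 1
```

Let's trace through this code step by step.

Initialize: tally = 0
Initialize: count = 0
Initialize: arr = [3, 3, 6, 7, 3, 4, 7]
Initialize: lst = [9, 10, 6, 8, 8, 9, 6]
Entering loop: for x, num in zip(arr, lst):

After execution: tally = 1
1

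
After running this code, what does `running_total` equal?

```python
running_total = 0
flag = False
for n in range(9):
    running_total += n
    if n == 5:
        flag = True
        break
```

Let's trace through this code step by step.

Initialize: running_total = 0
Initialize: flag = False
Entering loop: for n in range(9):

After execution: running_total = 15
15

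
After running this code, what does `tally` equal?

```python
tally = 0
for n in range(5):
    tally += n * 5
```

Let's trace through this code step by step.

Initialize: tally = 0
Entering loop: for n in range(5):

After execution: tally = 50
50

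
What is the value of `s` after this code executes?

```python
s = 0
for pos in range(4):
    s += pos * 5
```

Let's trace through this code step by step.

Initialize: s = 0
Entering loop: for pos in range(4):

After execution: s = 30
30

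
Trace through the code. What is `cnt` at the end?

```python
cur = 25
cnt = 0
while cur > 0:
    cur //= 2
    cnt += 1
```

Let's trace through this code step by step.

Initialize: cur = 25
Initialize: cnt = 0
Entering loop: while cur > 0:

After execution: cnt = 5
5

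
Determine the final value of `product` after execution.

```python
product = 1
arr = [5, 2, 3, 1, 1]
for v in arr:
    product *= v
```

Let's trace through this code step by step.

Initialize: product = 1
Initialize: arr = [5, 2, 3, 1, 1]
Entering loop: for v in arr:

After execution: product = 30
30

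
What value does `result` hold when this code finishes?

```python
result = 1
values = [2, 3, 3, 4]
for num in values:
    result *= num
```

Let's trace through this code step by step.

Initialize: result = 1
Initialize: values = [2, 3, 3, 4]
Entering loop: for num in values:

After execution: result = 72
72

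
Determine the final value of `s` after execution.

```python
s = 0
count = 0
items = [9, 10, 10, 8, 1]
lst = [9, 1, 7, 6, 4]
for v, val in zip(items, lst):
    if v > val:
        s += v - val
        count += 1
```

Let's trace through this code step by step.

Initialize: s = 0
Initialize: count = 0
Initialize: items = [9, 10, 10, 8, 1]
Initialize: lst = [9, 1, 7, 6, 4]
Entering loop: for v, val in zip(items, lst):

After execution: s = 14
14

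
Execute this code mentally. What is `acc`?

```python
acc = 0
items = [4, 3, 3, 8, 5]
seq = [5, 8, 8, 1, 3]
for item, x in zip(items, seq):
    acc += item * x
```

Let's trace through this code step by step.

Initialize: acc = 0
Initialize: items = [4, 3, 3, 8, 5]
Initialize: seq = [5, 8, 8, 1, 3]
Entering loop: for item, x in zip(items, seq):

After execution: acc = 91
91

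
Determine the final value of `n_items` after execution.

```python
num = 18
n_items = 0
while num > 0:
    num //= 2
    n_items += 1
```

Let's trace through this code step by step.

Initialize: num = 18
Initialize: n_items = 0
Entering loop: while num > 0:

After execution: n_items = 5
5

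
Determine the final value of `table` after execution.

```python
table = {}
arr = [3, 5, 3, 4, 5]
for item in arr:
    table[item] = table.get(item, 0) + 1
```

Let's trace through this code step by step.

Initialize: table = {}
Initialize: arr = [3, 5, 3, 4, 5]
Entering loop: for item in arr:

After execution: table = {3: 2, 5: 2, 4: 1}
{3: 2, 5: 2, 4: 1}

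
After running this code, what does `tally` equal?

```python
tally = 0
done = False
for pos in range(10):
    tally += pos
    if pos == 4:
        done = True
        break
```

Let's trace through this code step by step.

Initialize: tally = 0
Initialize: done = False
Entering loop: for pos in range(10):

After execution: tally = 10
10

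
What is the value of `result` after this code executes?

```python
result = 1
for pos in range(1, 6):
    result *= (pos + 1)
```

Let's trace through this code step by step.

Initialize: result = 1
Entering loop: for pos in range(1, 6):

After execution: result = 720
720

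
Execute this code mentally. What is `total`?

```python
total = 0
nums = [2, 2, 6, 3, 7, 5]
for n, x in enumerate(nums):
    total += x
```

Let's trace through this code step by step.

Initialize: total = 0
Initialize: nums = [2, 2, 6, 3, 7, 5]
Entering loop: for n, x in enumerate(nums):

After execution: total = 25
25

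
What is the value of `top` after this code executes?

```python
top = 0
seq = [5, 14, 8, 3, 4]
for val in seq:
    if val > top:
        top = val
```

Let's trace through this code step by step.

Initialize: top = 0
Initialize: seq = [5, 14, 8, 3, 4]
Entering loop: for val in seq:

After execution: top = 14
14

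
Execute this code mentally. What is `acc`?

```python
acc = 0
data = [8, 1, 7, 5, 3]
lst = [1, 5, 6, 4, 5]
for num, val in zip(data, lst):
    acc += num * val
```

Let's trace through this code step by step.

Initialize: acc = 0
Initialize: data = [8, 1, 7, 5, 3]
Initialize: lst = [1, 5, 6, 4, 5]
Entering loop: for num, val in zip(data, lst):

After execution: acc = 90
90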